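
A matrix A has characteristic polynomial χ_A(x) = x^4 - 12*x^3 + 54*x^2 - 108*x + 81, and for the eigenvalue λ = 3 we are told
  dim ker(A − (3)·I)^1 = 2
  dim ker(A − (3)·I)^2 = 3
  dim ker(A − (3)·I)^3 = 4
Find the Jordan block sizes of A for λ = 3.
Block sizes for λ = 3: [3, 1]

From the dimensions of kernels of powers, the number of Jordan blocks of size at least j is d_j − d_{j−1} where d_j = dim ker(N^j) (with d_0 = 0). Computing the differences gives [2, 1, 1].
The number of blocks of size exactly k is (#blocks of size ≥ k) − (#blocks of size ≥ k + 1), so the partition is: 1 block(s) of size 1, 1 block(s) of size 3.
In nonincreasing order the block sizes are [3, 1].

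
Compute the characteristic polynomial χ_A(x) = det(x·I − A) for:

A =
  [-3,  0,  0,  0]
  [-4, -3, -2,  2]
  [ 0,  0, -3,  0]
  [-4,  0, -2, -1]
x^4 + 10*x^3 + 36*x^2 + 54*x + 27

Expanding det(x·I − A) (e.g. by cofactor expansion or by noting that A is similar to its Jordan form J, which has the same characteristic polynomial as A) gives
  χ_A(x) = x^4 + 10*x^3 + 36*x^2 + 54*x + 27
which factors as (x + 1)*(x + 3)^3. The eigenvalues (with algebraic multiplicities) are λ = -3 with multiplicity 3, λ = -1 with multiplicity 1.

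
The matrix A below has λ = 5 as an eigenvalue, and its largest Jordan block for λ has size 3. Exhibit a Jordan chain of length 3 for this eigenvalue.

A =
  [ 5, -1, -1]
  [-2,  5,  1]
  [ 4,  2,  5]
A Jordan chain for λ = 5 of length 3:
v_1 = (-2, 4, -4)ᵀ
v_2 = (0, -2, 4)ᵀ
v_3 = (1, 0, 0)ᵀ

Let N = A − (5)·I. We want v_3 with N^3 v_3 = 0 but N^2 v_3 ≠ 0; then v_{j-1} := N · v_j for j = 3, …, 2.

Pick v_3 = (1, 0, 0)ᵀ.
Then v_2 = N · v_3 = (0, -2, 4)ᵀ.
Then v_1 = N · v_2 = (-2, 4, -4)ᵀ.

Sanity check: (A − (5)·I) v_1 = (0, 0, 0)ᵀ = 0. ✓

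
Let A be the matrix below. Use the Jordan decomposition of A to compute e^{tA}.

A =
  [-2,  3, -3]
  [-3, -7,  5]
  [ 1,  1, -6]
e^{tA} =
  [-3*t^2*exp(-5*t)/2 + 3*t*exp(-5*t) + exp(-5*t), 3*t*exp(-5*t), 9*t^2*exp(-5*t)/2 - 3*t*exp(-5*t)]
  [t^2*exp(-5*t) - 3*t*exp(-5*t), -2*t*exp(-5*t) + exp(-5*t), -3*t^2*exp(-5*t) + 5*t*exp(-5*t)]
  [-t^2*exp(-5*t)/2 + t*exp(-5*t), t*exp(-5*t), 3*t^2*exp(-5*t)/2 - t*exp(-5*t) + exp(-5*t)]

Strategy: write A = P · J · P⁻¹ where J is a Jordan canonical form, so e^{tA} = P · e^{tJ} · P⁻¹, and e^{tJ} can be computed block-by-block.

A has Jordan form
J =
  [-5,  1,  0]
  [ 0, -5,  1]
  [ 0,  0, -5]
(up to reordering of blocks).

Per-block formulas:
  For a 3×3 Jordan block J_3(-5): exp(t · J_3(-5)) = e^(-5t)·(I + t·N + (t^2/2)·N^2), where N is the 3×3 nilpotent shift.

After assembling e^{tJ} and conjugating by P, we get:

e^{tA} =
  [-3*t^2*exp(-5*t)/2 + 3*t*exp(-5*t) + exp(-5*t), 3*t*exp(-5*t), 9*t^2*exp(-5*t)/2 - 3*t*exp(-5*t)]
  [t^2*exp(-5*t) - 3*t*exp(-5*t), -2*t*exp(-5*t) + exp(-5*t), -3*t^2*exp(-5*t) + 5*t*exp(-5*t)]
  [-t^2*exp(-5*t)/2 + t*exp(-5*t), t*exp(-5*t), 3*t^2*exp(-5*t)/2 - t*exp(-5*t) + exp(-5*t)]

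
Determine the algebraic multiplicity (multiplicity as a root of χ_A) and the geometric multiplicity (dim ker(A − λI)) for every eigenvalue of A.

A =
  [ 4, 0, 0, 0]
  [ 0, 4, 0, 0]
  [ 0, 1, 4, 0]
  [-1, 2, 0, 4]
λ = 4: alg = 4, geom = 2

Step 1 — factor the characteristic polynomial to read off the algebraic multiplicities:
  χ_A(x) = (x - 4)^4

Step 2 — compute geometric multiplicities via the rank-nullity identity g(λ) = n − rank(A − λI):
  rank(A − (4)·I) = 2, so dim ker(A − (4)·I) = n − 2 = 2

Summary:
  λ = 4: algebraic multiplicity = 4, geometric multiplicity = 2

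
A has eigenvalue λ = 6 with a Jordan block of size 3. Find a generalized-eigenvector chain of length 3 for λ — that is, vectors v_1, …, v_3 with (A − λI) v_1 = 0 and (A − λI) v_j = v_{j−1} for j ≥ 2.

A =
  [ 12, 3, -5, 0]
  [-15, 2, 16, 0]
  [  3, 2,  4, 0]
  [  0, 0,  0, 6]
A Jordan chain for λ = 6 of length 3:
v_1 = (-24, 18, -18, 0)ᵀ
v_2 = (6, -15, 3, 0)ᵀ
v_3 = (1, 0, 0, 0)ᵀ

Let N = A − (6)·I. We want v_3 with N^3 v_3 = 0 but N^2 v_3 ≠ 0; then v_{j-1} := N · v_j for j = 3, …, 2.

Pick v_3 = (1, 0, 0, 0)ᵀ.
Then v_2 = N · v_3 = (6, -15, 3, 0)ᵀ.
Then v_1 = N · v_2 = (-24, 18, -18, 0)ᵀ.

Sanity check: (A − (6)·I) v_1 = (0, 0, 0, 0)ᵀ = 0. ✓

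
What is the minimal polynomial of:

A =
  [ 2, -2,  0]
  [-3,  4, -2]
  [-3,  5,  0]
x^3 - 6*x^2 + 12*x - 8

The characteristic polynomial is χ_A(x) = (x - 2)^3, so the eigenvalues are known. The minimal polynomial is
  m_A(x) = Π_λ (x − λ)^{k_λ}
where k_λ is the size of the *largest* Jordan block for λ (equivalently, the smallest k with (A − λI)^k v = 0 for every generalised eigenvector v of λ).

  λ = 2: largest Jordan block has size 3, contributing (x − 2)^3

So m_A(x) = (x - 2)^3 = x^3 - 6*x^2 + 12*x - 8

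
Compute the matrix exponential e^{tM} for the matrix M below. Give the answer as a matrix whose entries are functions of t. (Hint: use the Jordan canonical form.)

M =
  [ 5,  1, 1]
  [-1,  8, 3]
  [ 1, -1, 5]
e^{tM} =
  [t^2*exp(6*t)/2 - t*exp(6*t) + exp(6*t), t*exp(6*t), t^2*exp(6*t)/2 + t*exp(6*t)]
  [t^2*exp(6*t) - t*exp(6*t), 2*t*exp(6*t) + exp(6*t), t^2*exp(6*t) + 3*t*exp(6*t)]
  [-t^2*exp(6*t)/2 + t*exp(6*t), -t*exp(6*t), -t^2*exp(6*t)/2 - t*exp(6*t) + exp(6*t)]

Strategy: write M = P · J · P⁻¹ where J is a Jordan canonical form, so e^{tM} = P · e^{tJ} · P⁻¹, and e^{tJ} can be computed block-by-block.

M has Jordan form
J =
  [6, 1, 0]
  [0, 6, 1]
  [0, 0, 6]
(up to reordering of blocks).

Per-block formulas:
  For a 3×3 Jordan block J_3(6): exp(t · J_3(6)) = e^(6t)·(I + t·N + (t^2/2)·N^2), where N is the 3×3 nilpotent shift.

After assembling e^{tJ} and conjugating by P, we get:

e^{tM} =
  [t^2*exp(6*t)/2 - t*exp(6*t) + exp(6*t), t*exp(6*t), t^2*exp(6*t)/2 + t*exp(6*t)]
  [t^2*exp(6*t) - t*exp(6*t), 2*t*exp(6*t) + exp(6*t), t^2*exp(6*t) + 3*t*exp(6*t)]
  [-t^2*exp(6*t)/2 + t*exp(6*t), -t*exp(6*t), -t^2*exp(6*t)/2 - t*exp(6*t) + exp(6*t)]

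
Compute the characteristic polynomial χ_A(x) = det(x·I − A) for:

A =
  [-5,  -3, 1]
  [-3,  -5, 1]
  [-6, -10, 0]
x^3 + 10*x^2 + 32*x + 32

Expanding det(x·I − A) (e.g. by cofactor expansion or by noting that A is similar to its Jordan form J, which has the same characteristic polynomial as A) gives
  χ_A(x) = x^3 + 10*x^2 + 32*x + 32
which factors as (x + 2)*(x + 4)^2. The eigenvalues (with algebraic multiplicities) are λ = -4 with multiplicity 2, λ = -2 with multiplicity 1.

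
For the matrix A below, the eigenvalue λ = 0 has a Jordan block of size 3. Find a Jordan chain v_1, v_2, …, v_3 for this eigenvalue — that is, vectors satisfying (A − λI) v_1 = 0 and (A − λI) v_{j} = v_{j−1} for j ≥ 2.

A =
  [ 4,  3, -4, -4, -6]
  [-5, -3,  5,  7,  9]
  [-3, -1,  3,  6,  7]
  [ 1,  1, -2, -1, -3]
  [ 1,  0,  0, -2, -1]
A Jordan chain for λ = 0 of length 3:
v_1 = (1, -2, -2, 0, 1)ᵀ
v_2 = (4, -7, -6, 0, 3)ᵀ
v_3 = (1, 0, 1, -1, 0)ᵀ

Let N = A − (0)·I. We want v_3 with N^3 v_3 = 0 but N^2 v_3 ≠ 0; then v_{j-1} := N · v_j for j = 3, …, 2.

Pick v_3 = (1, 0, 1, -1, 0)ᵀ.
Then v_2 = N · v_3 = (4, -7, -6, 0, 3)ᵀ.
Then v_1 = N · v_2 = (1, -2, -2, 0, 1)ᵀ.

Sanity check: (A − (0)·I) v_1 = (0, 0, 0, 0, 0)ᵀ = 0. ✓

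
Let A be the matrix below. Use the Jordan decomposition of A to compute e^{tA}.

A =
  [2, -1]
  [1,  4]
e^{tA} =
  [-t*exp(3*t) + exp(3*t), -t*exp(3*t)]
  [t*exp(3*t), t*exp(3*t) + exp(3*t)]

Strategy: write A = P · J · P⁻¹ where J is a Jordan canonical form, so e^{tA} = P · e^{tJ} · P⁻¹, and e^{tJ} can be computed block-by-block.

A has Jordan form
J =
  [3, 1]
  [0, 3]
(up to reordering of blocks).

Per-block formulas:
  For a 2×2 Jordan block J_2(3): exp(t · J_2(3)) = e^(3t)·(I + t·N), where N is the 2×2 nilpotent shift.

After assembling e^{tJ} and conjugating by P, we get:

e^{tA} =
  [-t*exp(3*t) + exp(3*t), -t*exp(3*t)]
  [t*exp(3*t), t*exp(3*t) + exp(3*t)]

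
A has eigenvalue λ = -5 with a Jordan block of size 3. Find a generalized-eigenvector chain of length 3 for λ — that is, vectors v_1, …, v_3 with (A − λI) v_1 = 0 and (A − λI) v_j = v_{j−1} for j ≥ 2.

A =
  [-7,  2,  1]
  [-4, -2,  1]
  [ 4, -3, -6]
A Jordan chain for λ = -5 of length 3:
v_1 = (-1, -2, 2)ᵀ
v_2 = (2, 3, -3)ᵀ
v_3 = (0, 1, 0)ᵀ

Let N = A − (-5)·I. We want v_3 with N^3 v_3 = 0 but N^2 v_3 ≠ 0; then v_{j-1} := N · v_j for j = 3, …, 2.

Pick v_3 = (0, 1, 0)ᵀ.
Then v_2 = N · v_3 = (2, 3, -3)ᵀ.
Then v_1 = N · v_2 = (-1, -2, 2)ᵀ.

Sanity check: (A − (-5)·I) v_1 = (0, 0, 0)ᵀ = 0. ✓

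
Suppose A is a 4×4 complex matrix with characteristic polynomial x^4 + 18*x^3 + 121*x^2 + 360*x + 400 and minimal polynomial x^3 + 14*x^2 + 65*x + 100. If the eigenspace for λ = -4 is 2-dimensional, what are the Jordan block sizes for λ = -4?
Block sizes for λ = -4: [1, 1]

Step 1 — from the characteristic polynomial, algebraic multiplicity of λ = -4 is 2. From dim ker(A − (-4)·I) = 2, there are exactly 2 Jordan blocks for λ = -4.
Step 2 — from the minimal polynomial, the factor (x + 4) tells us the largest block for λ = -4 has size 1.
Step 3 — with total size 2, 2 blocks, and largest block 1, the block sizes (in nonincreasing order) are [1, 1].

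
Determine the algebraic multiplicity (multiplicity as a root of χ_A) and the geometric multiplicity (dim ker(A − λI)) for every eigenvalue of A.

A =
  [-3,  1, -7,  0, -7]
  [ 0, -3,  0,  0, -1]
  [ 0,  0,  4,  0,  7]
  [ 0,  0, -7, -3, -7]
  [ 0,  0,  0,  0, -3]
λ = -3: alg = 4, geom = 2; λ = 4: alg = 1, geom = 1

Step 1 — factor the characteristic polynomial to read off the algebraic multiplicities:
  χ_A(x) = (x - 4)*(x + 3)^4

Step 2 — compute geometric multiplicities via the rank-nullity identity g(λ) = n − rank(A − λI):
  rank(A − (-3)·I) = 3, so dim ker(A − (-3)·I) = n − 3 = 2
  rank(A − (4)·I) = 4, so dim ker(A − (4)·I) = n − 4 = 1

Summary:
  λ = -3: algebraic multiplicity = 4, geometric multiplicity = 2
  λ = 4: algebraic multiplicity = 1, geometric multiplicity = 1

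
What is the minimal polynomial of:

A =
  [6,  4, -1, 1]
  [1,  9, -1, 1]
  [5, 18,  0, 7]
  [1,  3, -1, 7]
x^3 - 17*x^2 + 96*x - 180

The characteristic polynomial is χ_A(x) = (x - 6)^2*(x - 5)^2, so the eigenvalues are known. The minimal polynomial is
  m_A(x) = Π_λ (x − λ)^{k_λ}
where k_λ is the size of the *largest* Jordan block for λ (equivalently, the smallest k with (A − λI)^k v = 0 for every generalised eigenvector v of λ).

  λ = 5: largest Jordan block has size 1, contributing (x − 5)
  λ = 6: largest Jordan block has size 2, contributing (x − 6)^2

So m_A(x) = (x - 6)^2*(x - 5) = x^3 - 17*x^2 + 96*x - 180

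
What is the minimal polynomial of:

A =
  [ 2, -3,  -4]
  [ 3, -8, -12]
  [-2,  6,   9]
x^2 - 2*x + 1

The characteristic polynomial is χ_A(x) = (x - 1)^3, so the eigenvalues are known. The minimal polynomial is
  m_A(x) = Π_λ (x − λ)^{k_λ}
where k_λ is the size of the *largest* Jordan block for λ (equivalently, the smallest k with (A − λI)^k v = 0 for every generalised eigenvector v of λ).

  λ = 1: largest Jordan block has size 2, contributing (x − 1)^2

So m_A(x) = (x - 1)^2 = x^2 - 2*x + 1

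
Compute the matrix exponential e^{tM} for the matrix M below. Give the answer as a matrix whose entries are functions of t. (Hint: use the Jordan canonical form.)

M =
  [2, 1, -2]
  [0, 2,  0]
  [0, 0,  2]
e^{tM} =
  [exp(2*t), t*exp(2*t), -2*t*exp(2*t)]
  [0, exp(2*t), 0]
  [0, 0, exp(2*t)]

Strategy: write M = P · J · P⁻¹ where J is a Jordan canonical form, so e^{tM} = P · e^{tJ} · P⁻¹, and e^{tJ} can be computed block-by-block.

M has Jordan form
J =
  [2, 1, 0]
  [0, 2, 0]
  [0, 0, 2]
(up to reordering of blocks).

Per-block formulas:
  For a 2×2 Jordan block J_2(2): exp(t · J_2(2)) = e^(2t)·(I + t·N), where N is the 2×2 nilpotent shift.
  For a 1×1 block at λ = 2: exp(t · [2]) = [e^(2t)].

After assembling e^{tJ} and conjugating by P, we get:

e^{tM} =
  [exp(2*t), t*exp(2*t), -2*t*exp(2*t)]
  [0, exp(2*t), 0]
  [0, 0, exp(2*t)]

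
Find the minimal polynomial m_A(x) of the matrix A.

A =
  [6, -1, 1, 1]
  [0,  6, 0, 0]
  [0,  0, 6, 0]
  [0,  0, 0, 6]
x^2 - 12*x + 36

The characteristic polynomial is χ_A(x) = (x - 6)^4, so the eigenvalues are known. The minimal polynomial is
  m_A(x) = Π_λ (x − λ)^{k_λ}
where k_λ is the size of the *largest* Jordan block for λ (equivalently, the smallest k with (A − λI)^k v = 0 for every generalised eigenvector v of λ).

  λ = 6: largest Jordan block has size 2, contributing (x − 6)^2

So m_A(x) = (x - 6)^2 = x^2 - 12*x + 36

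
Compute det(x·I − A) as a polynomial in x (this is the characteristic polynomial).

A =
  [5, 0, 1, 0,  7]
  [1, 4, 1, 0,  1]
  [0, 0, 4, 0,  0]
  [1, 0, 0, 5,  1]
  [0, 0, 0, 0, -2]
x^5 - 16*x^4 + 85*x^3 - 118*x^2 - 320*x + 800

Expanding det(x·I − A) (e.g. by cofactor expansion or by noting that A is similar to its Jordan form J, which has the same characteristic polynomial as A) gives
  χ_A(x) = x^5 - 16*x^4 + 85*x^3 - 118*x^2 - 320*x + 800
which factors as (x - 5)^2*(x - 4)^2*(x + 2). The eigenvalues (with algebraic multiplicities) are λ = -2 with multiplicity 1, λ = 4 with multiplicity 2, λ = 5 with multiplicity 2.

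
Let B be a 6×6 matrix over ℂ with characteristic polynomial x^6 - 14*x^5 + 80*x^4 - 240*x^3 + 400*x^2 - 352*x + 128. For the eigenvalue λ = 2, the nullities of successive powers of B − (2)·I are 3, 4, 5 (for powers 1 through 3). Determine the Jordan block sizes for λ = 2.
Block sizes for λ = 2: [3, 1, 1]

From the dimensions of kernels of powers, the number of Jordan blocks of size at least j is d_j − d_{j−1} where d_j = dim ker(N^j) (with d_0 = 0). Computing the differences gives [3, 1, 1].
The number of blocks of size exactly k is (#blocks of size ≥ k) − (#blocks of size ≥ k + 1), so the partition is: 2 block(s) of size 1, 1 block(s) of size 3.
In nonincreasing order the block sizes are [3, 1, 1].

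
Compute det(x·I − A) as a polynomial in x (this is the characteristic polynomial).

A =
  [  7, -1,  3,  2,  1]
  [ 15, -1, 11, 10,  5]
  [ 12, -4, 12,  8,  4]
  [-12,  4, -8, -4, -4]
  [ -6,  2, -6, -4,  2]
x^5 - 16*x^4 + 96*x^3 - 256*x^2 + 256*x

Expanding det(x·I − A) (e.g. by cofactor expansion or by noting that A is similar to its Jordan form J, which has the same characteristic polynomial as A) gives
  χ_A(x) = x^5 - 16*x^4 + 96*x^3 - 256*x^2 + 256*x
which factors as x*(x - 4)^4. The eigenvalues (with algebraic multiplicities) are λ = 0 with multiplicity 1, λ = 4 with multiplicity 4.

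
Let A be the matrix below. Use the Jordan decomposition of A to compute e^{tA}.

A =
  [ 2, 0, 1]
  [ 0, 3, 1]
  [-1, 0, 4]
e^{tA} =
  [-t*exp(3*t) + exp(3*t), 0, t*exp(3*t)]
  [-t^2*exp(3*t)/2, exp(3*t), t^2*exp(3*t)/2 + t*exp(3*t)]
  [-t*exp(3*t), 0, t*exp(3*t) + exp(3*t)]

Strategy: write A = P · J · P⁻¹ where J is a Jordan canonical form, so e^{tA} = P · e^{tJ} · P⁻¹, and e^{tJ} can be computed block-by-block.

A has Jordan form
J =
  [3, 1, 0]
  [0, 3, 1]
  [0, 0, 3]
(up to reordering of blocks).

Per-block formulas:
  For a 3×3 Jordan block J_3(3): exp(t · J_3(3)) = e^(3t)·(I + t·N + (t^2/2)·N^2), where N is the 3×3 nilpotent shift.

After assembling e^{tJ} and conjugating by P, we get:

e^{tA} =
  [-t*exp(3*t) + exp(3*t), 0, t*exp(3*t)]
  [-t^2*exp(3*t)/2, exp(3*t), t^2*exp(3*t)/2 + t*exp(3*t)]
  [-t*exp(3*t), 0, t*exp(3*t) + exp(3*t)]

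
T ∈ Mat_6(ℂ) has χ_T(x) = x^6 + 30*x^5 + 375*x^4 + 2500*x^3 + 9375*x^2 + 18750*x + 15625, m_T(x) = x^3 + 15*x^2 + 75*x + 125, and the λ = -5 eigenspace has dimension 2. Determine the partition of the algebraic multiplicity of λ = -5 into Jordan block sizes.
Block sizes for λ = -5: [3, 3]

Step 1 — from the characteristic polynomial, algebraic multiplicity of λ = -5 is 6. From dim ker(T − (-5)·I) = 2, there are exactly 2 Jordan blocks for λ = -5.
Step 2 — from the minimal polynomial, the factor (x + 5)^3 tells us the largest block for λ = -5 has size 3.
Step 3 — with total size 6, 2 blocks, and largest block 3, the block sizes (in nonincreasing order) are [3, 3].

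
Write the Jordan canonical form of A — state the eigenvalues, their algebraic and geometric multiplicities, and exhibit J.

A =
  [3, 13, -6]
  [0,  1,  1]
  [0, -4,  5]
J_3(3)

The characteristic polynomial is
  det(x·I − A) = x^3 - 9*x^2 + 27*x - 27 = (x - 3)^3

Eigenvalues and multiplicities (the geometric multiplicity of λ is n − rank(A − λI), which equals the number of Jordan blocks for λ):
  λ = 3: algebraic multiplicity = 3, geometric multiplicity = 1

Determining the block sizes for each eigenvalue:
  λ = 3: one block (gm = 1), so the single block has size am = 3 → block sizes [3]

Assembling the blocks gives a Jordan form
J =
  [3, 1, 0]
  [0, 3, 1]
  [0, 0, 3]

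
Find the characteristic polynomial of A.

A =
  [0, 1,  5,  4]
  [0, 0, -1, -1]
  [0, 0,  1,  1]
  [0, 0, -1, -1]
x^4

Expanding det(x·I − A) (e.g. by cofactor expansion or by noting that A is similar to its Jordan form J, which has the same characteristic polynomial as A) gives
  χ_A(x) = x^4
which factors as x^4. The eigenvalues (with algebraic multiplicities) are λ = 0 with multiplicity 4.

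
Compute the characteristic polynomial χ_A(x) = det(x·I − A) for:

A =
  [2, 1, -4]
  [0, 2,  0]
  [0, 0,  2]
x^3 - 6*x^2 + 12*x - 8

Expanding det(x·I − A) (e.g. by cofactor expansion or by noting that A is similar to its Jordan form J, which has the same characteristic polynomial as A) gives
  χ_A(x) = x^3 - 6*x^2 + 12*x - 8
which factors as (x - 2)^3. The eigenvalues (with algebraic multiplicities) are λ = 2 with multiplicity 3.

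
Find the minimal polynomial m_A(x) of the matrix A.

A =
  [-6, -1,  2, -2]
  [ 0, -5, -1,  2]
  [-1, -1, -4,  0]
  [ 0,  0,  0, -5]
x^3 + 15*x^2 + 75*x + 125

The characteristic polynomial is χ_A(x) = (x + 5)^4, so the eigenvalues are known. The minimal polynomial is
  m_A(x) = Π_λ (x − λ)^{k_λ}
where k_λ is the size of the *largest* Jordan block for λ (equivalently, the smallest k with (A − λI)^k v = 0 for every generalised eigenvector v of λ).

  λ = -5: largest Jordan block has size 3, contributing (x + 5)^3

So m_A(x) = (x + 5)^3 = x^3 + 15*x^2 + 75*x + 125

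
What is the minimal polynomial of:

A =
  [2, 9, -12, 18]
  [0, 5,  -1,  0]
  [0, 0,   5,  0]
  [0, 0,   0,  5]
x^3 - 12*x^2 + 45*x - 50

The characteristic polynomial is χ_A(x) = (x - 5)^3*(x - 2), so the eigenvalues are known. The minimal polynomial is
  m_A(x) = Π_λ (x − λ)^{k_λ}
where k_λ is the size of the *largest* Jordan block for λ (equivalently, the smallest k with (A − λI)^k v = 0 for every generalised eigenvector v of λ).

  λ = 2: largest Jordan block has size 1, contributing (x − 2)
  λ = 5: largest Jordan block has size 2, contributing (x − 5)^2

So m_A(x) = (x - 5)^2*(x - 2) = x^3 - 12*x^2 + 45*x - 50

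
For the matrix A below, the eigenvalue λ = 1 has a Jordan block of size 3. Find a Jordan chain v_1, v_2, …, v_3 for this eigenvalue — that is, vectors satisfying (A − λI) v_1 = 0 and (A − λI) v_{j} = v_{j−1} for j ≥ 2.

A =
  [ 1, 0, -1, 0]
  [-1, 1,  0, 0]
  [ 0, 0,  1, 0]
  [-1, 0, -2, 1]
A Jordan chain for λ = 1 of length 3:
v_1 = (0, 1, 0, 1)ᵀ
v_2 = (-1, 0, 0, -2)ᵀ
v_3 = (0, 0, 1, 0)ᵀ

Let N = A − (1)·I. We want v_3 with N^3 v_3 = 0 but N^2 v_3 ≠ 0; then v_{j-1} := N · v_j for j = 3, …, 2.

Pick v_3 = (0, 0, 1, 0)ᵀ.
Then v_2 = N · v_3 = (-1, 0, 0, -2)ᵀ.
Then v_1 = N · v_2 = (0, 1, 0, 1)ᵀ.

Sanity check: (A − (1)·I) v_1 = (0, 0, 0, 0)ᵀ = 0. ✓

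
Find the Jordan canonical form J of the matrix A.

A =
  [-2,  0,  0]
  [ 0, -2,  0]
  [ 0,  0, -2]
J_1(-2) ⊕ J_1(-2) ⊕ J_1(-2)

The characteristic polynomial is
  det(x·I − A) = x^3 + 6*x^2 + 12*x + 8 = (x + 2)^3

Eigenvalues and multiplicities (the geometric multiplicity of λ is n − rank(A − λI), which equals the number of Jordan blocks for λ):
  λ = -2: algebraic multiplicity = 3, geometric multiplicity = 3

Determining the block sizes for each eigenvalue:
  λ = -2: gm = am = 3, so every block has size 1 → block sizes [1, 1, 1]

Assembling the blocks gives a Jordan form
J =
  [-2,  0,  0]
  [ 0, -2,  0]
  [ 0,  0, -2]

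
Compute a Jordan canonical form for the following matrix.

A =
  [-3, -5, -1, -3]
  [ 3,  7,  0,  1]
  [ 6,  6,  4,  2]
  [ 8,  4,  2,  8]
J_3(4) ⊕ J_1(4)

The characteristic polynomial is
  det(x·I − A) = x^4 - 16*x^3 + 96*x^2 - 256*x + 256 = (x - 4)^4

Eigenvalues and multiplicities (the geometric multiplicity of λ is n − rank(A − λI), which equals the number of Jordan blocks for λ):
  λ = 4: algebraic multiplicity = 4, geometric multiplicity = 2

Determining the block sizes for each eigenvalue:
  λ = 4: with am = 4 and gm = 2, the partition is not yet determined (e.g. several partitions of 4 into 2 parts exist). Let N = A − (4)·I. Computing rank(N^1) = 2, rank(N^2) = 1, rank(N^3) = 0; the number of blocks of size ≥ j is rank(N^{j−1}) − rank(N^j), giving [2, 1, 1]. So we have 1 block(s) of size 3, 1 block(s) of size 1 → block sizes [3, 1]

Assembling the blocks gives a Jordan form
J =
  [4, 1, 0, 0]
  [0, 4, 1, 0]
  [0, 0, 4, 0]
  [0, 0, 0, 4]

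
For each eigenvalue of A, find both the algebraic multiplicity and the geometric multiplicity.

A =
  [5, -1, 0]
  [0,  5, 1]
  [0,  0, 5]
λ = 5: alg = 3, geom = 1

Step 1 — factor the characteristic polynomial to read off the algebraic multiplicities:
  χ_A(x) = (x - 5)^3

Step 2 — compute geometric multiplicities via the rank-nullity identity g(λ) = n − rank(A − λI):
  rank(A − (5)·I) = 2, so dim ker(A − (5)·I) = n − 2 = 1

Summary:
  λ = 5: algebraic multiplicity = 3, geometric multiplicity = 1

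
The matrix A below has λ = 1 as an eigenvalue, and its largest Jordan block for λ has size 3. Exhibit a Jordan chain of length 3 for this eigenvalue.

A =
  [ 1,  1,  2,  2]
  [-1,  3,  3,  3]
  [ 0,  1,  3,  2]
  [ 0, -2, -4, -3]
A Jordan chain for λ = 1 of length 3:
v_1 = (-1, -2, -1, 2)ᵀ
v_2 = (0, -1, 0, 0)ᵀ
v_3 = (1, 0, 0, 0)ᵀ

Let N = A − (1)·I. We want v_3 with N^3 v_3 = 0 but N^2 v_3 ≠ 0; then v_{j-1} := N · v_j for j = 3, …, 2.

Pick v_3 = (1, 0, 0, 0)ᵀ.
Then v_2 = N · v_3 = (0, -1, 0, 0)ᵀ.
Then v_1 = N · v_2 = (-1, -2, -1, 2)ᵀ.

Sanity check: (A − (1)·I) v_1 = (0, 0, 0, 0)ᵀ = 0. ✓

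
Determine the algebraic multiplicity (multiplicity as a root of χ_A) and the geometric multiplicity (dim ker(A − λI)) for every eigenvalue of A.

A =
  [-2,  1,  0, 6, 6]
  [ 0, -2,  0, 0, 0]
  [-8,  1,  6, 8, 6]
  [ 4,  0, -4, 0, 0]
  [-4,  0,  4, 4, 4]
λ = -2: alg = 2, geom = 1; λ = 2: alg = 1, geom = 1; λ = 4: alg = 2, geom = 2

Step 1 — factor the characteristic polynomial to read off the algebraic multiplicities:
  χ_A(x) = (x - 4)^2*(x - 2)*(x + 2)^2

Step 2 — compute geometric multiplicities via the rank-nullity identity g(λ) = n − rank(A − λI):
  rank(A − (-2)·I) = 4, so dim ker(A − (-2)·I) = n − 4 = 1
  rank(A − (2)·I) = 4, so dim ker(A − (2)·I) = n − 4 = 1
  rank(A − (4)·I) = 3, so dim ker(A − (4)·I) = n − 3 = 2

Summary:
  λ = -2: algebraic multiplicity = 2, geometric multiplicity = 1
  λ = 2: algebraic multiplicity = 1, geometric multiplicity = 1
  λ = 4: algebraic multiplicity = 2, geometric multiplicity = 2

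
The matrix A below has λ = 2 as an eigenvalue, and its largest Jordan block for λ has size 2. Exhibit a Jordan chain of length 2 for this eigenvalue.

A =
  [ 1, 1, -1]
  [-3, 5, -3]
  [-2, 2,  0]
A Jordan chain for λ = 2 of length 2:
v_1 = (-1, -3, -2)ᵀ
v_2 = (1, 0, 0)ᵀ

Let N = A − (2)·I. We want v_2 with N^2 v_2 = 0 but N^1 v_2 ≠ 0; then v_{j-1} := N · v_j for j = 2, …, 2.

Pick v_2 = (1, 0, 0)ᵀ.
Then v_1 = N · v_2 = (-1, -3, -2)ᵀ.

Sanity check: (A − (2)·I) v_1 = (0, 0, 0)ᵀ = 0. ✓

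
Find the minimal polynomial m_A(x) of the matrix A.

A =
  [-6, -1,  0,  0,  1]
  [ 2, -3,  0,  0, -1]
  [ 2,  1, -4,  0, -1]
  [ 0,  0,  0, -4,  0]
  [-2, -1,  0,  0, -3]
x^2 + 8*x + 16

The characteristic polynomial is χ_A(x) = (x + 4)^5, so the eigenvalues are known. The minimal polynomial is
  m_A(x) = Π_λ (x − λ)^{k_λ}
where k_λ is the size of the *largest* Jordan block for λ (equivalently, the smallest k with (A − λI)^k v = 0 for every generalised eigenvector v of λ).

  λ = -4: largest Jordan block has size 2, contributing (x + 4)^2

So m_A(x) = (x + 4)^2 = x^2 + 8*x + 16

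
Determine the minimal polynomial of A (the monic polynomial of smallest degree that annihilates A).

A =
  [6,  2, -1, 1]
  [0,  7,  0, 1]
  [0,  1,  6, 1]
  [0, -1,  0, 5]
x^2 - 12*x + 36

The characteristic polynomial is χ_A(x) = (x - 6)^4, so the eigenvalues are known. The minimal polynomial is
  m_A(x) = Π_λ (x − λ)^{k_λ}
where k_λ is the size of the *largest* Jordan block for λ (equivalently, the smallest k with (A − λI)^k v = 0 for every generalised eigenvector v of λ).

  λ = 6: largest Jordan block has size 2, contributing (x − 6)^2

So m_A(x) = (x - 6)^2 = x^2 - 12*x + 36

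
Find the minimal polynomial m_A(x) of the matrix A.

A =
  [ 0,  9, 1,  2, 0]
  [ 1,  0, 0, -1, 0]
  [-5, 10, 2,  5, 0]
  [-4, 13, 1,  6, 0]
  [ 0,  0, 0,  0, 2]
x^2 - 4*x + 4

The characteristic polynomial is χ_A(x) = (x - 2)^5, so the eigenvalues are known. The minimal polynomial is
  m_A(x) = Π_λ (x − λ)^{k_λ}
where k_λ is the size of the *largest* Jordan block for λ (equivalently, the smallest k with (A − λI)^k v = 0 for every generalised eigenvector v of λ).

  λ = 2: largest Jordan block has size 2, contributing (x − 2)^2

So m_A(x) = (x - 2)^2 = x^2 - 4*x + 4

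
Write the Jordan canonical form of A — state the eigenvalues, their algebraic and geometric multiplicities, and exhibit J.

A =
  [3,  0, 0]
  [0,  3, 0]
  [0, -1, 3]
J_2(3) ⊕ J_1(3)

The characteristic polynomial is
  det(x·I − A) = x^3 - 9*x^2 + 27*x - 27 = (x - 3)^3

Eigenvalues and multiplicities (the geometric multiplicity of λ is n − rank(A − λI), which equals the number of Jordan blocks for λ):
  λ = 3: algebraic multiplicity = 3, geometric multiplicity = 2

Determining the block sizes for each eigenvalue:
  λ = 3: 2 blocks summing to 3 forces exactly one block of size 2 and the rest size 1 → block sizes [2, 1]

Assembling the blocks gives a Jordan form
J =
  [3, 1, 0]
  [0, 3, 0]
  [0, 0, 3]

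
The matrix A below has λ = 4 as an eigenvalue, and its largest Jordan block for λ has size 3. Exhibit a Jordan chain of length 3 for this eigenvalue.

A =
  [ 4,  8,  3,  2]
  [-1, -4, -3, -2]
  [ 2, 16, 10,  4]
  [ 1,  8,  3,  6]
A Jordan chain for λ = 4 of length 3:
v_1 = (0, -8, 16, 8)ᵀ
v_2 = (8, -8, 16, 8)ᵀ
v_3 = (0, 1, 0, 0)ᵀ

Let N = A − (4)·I. We want v_3 with N^3 v_3 = 0 but N^2 v_3 ≠ 0; then v_{j-1} := N · v_j for j = 3, …, 2.

Pick v_3 = (0, 1, 0, 0)ᵀ.
Then v_2 = N · v_3 = (8, -8, 16, 8)ᵀ.
Then v_1 = N · v_2 = (0, -8, 16, 8)ᵀ.

Sanity check: (A − (4)·I) v_1 = (0, 0, 0, 0)ᵀ = 0. ✓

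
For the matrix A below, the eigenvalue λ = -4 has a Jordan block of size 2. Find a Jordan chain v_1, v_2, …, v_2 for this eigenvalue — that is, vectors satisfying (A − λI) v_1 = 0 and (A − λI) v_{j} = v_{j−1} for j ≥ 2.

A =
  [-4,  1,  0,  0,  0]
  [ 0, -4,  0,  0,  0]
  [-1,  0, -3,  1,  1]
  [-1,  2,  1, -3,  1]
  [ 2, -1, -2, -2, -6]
A Jordan chain for λ = -4 of length 2:
v_1 = (0, 0, -1, -1, 2)ᵀ
v_2 = (1, 0, 0, 0, 0)ᵀ

Let N = A − (-4)·I. We want v_2 with N^2 v_2 = 0 but N^1 v_2 ≠ 0; then v_{j-1} := N · v_j for j = 2, …, 2.

Pick v_2 = (1, 0, 0, 0, 0)ᵀ.
Then v_1 = N · v_2 = (0, 0, -1, -1, 2)ᵀ.

Sanity check: (A − (-4)·I) v_1 = (0, 0, 0, 0, 0)ᵀ = 0. ✓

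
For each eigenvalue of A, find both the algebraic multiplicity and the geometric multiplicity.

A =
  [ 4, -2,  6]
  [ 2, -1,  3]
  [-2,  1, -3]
λ = 0: alg = 3, geom = 2

Step 1 — factor the characteristic polynomial to read off the algebraic multiplicities:
  χ_A(x) = x^3

Step 2 — compute geometric multiplicities via the rank-nullity identity g(λ) = n − rank(A − λI):
  rank(A − (0)·I) = 1, so dim ker(A − (0)·I) = n − 1 = 2

Summary:
  λ = 0: algebraic multiplicity = 3, geometric multiplicity = 2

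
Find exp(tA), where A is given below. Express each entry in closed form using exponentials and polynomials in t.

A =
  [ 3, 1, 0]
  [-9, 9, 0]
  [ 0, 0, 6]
e^{tA} =
  [-3*t*exp(6*t) + exp(6*t), t*exp(6*t), 0]
  [-9*t*exp(6*t), 3*t*exp(6*t) + exp(6*t), 0]
  [0, 0, exp(6*t)]

Strategy: write A = P · J · P⁻¹ where J is a Jordan canonical form, so e^{tA} = P · e^{tJ} · P⁻¹, and e^{tJ} can be computed block-by-block.

A has Jordan form
J =
  [6, 1, 0]
  [0, 6, 0]
  [0, 0, 6]
(up to reordering of blocks).

Per-block formulas:
  For a 2×2 Jordan block J_2(6): exp(t · J_2(6)) = e^(6t)·(I + t·N), where N is the 2×2 nilpotent shift.
  For a 1×1 block at λ = 6: exp(t · [6]) = [e^(6t)].

After assembling e^{tJ} and conjugating by P, we get:

e^{tA} =
  [-3*t*exp(6*t) + exp(6*t), t*exp(6*t), 0]
  [-9*t*exp(6*t), 3*t*exp(6*t) + exp(6*t), 0]
  [0, 0, exp(6*t)]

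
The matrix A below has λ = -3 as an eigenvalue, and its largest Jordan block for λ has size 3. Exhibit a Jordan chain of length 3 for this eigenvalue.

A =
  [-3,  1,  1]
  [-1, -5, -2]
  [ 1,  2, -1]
A Jordan chain for λ = -3 of length 3:
v_1 = (0, -1, 1)ᵀ
v_2 = (1, -2, 2)ᵀ
v_3 = (0, 1, 0)ᵀ

Let N = A − (-3)·I. We want v_3 with N^3 v_3 = 0 but N^2 v_3 ≠ 0; then v_{j-1} := N · v_j for j = 3, …, 2.

Pick v_3 = (0, 1, 0)ᵀ.
Then v_2 = N · v_3 = (1, -2, 2)ᵀ.
Then v_1 = N · v_2 = (0, -1, 1)ᵀ.

Sanity check: (A − (-3)·I) v_1 = (0, 0, 0)ᵀ = 0. ✓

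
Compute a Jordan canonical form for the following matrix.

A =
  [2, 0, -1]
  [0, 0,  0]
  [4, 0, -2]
J_2(0) ⊕ J_1(0)

The characteristic polynomial is
  det(x·I − A) = x^3

Eigenvalues and multiplicities (the geometric multiplicity of λ is n − rank(A − λI), which equals the number of Jordan blocks for λ):
  λ = 0: algebraic multiplicity = 3, geometric multiplicity = 2

Determining the block sizes for each eigenvalue:
  λ = 0: 2 blocks summing to 3 forces exactly one block of size 2 and the rest size 1 → block sizes [2, 1]

Assembling the blocks gives a Jordan form
J =
  [0, 1, 0]
  [0, 0, 0]
  [0, 0, 0]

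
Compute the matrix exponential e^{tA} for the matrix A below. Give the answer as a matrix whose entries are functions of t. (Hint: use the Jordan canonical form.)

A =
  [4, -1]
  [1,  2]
e^{tA} =
  [t*exp(3*t) + exp(3*t), -t*exp(3*t)]
  [t*exp(3*t), -t*exp(3*t) + exp(3*t)]

Strategy: write A = P · J · P⁻¹ where J is a Jordan canonical form, so e^{tA} = P · e^{tJ} · P⁻¹, and e^{tJ} can be computed block-by-block.

A has Jordan form
J =
  [3, 1]
  [0, 3]
(up to reordering of blocks).

Per-block formulas:
  For a 2×2 Jordan block J_2(3): exp(t · J_2(3)) = e^(3t)·(I + t·N), where N is the 2×2 nilpotent shift.

After assembling e^{tJ} and conjugating by P, we get:

e^{tA} =
  [t*exp(3*t) + exp(3*t), -t*exp(3*t)]
  [t*exp(3*t), -t*exp(3*t) + exp(3*t)]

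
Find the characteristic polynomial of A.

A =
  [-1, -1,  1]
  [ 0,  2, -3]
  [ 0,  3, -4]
x^3 + 3*x^2 + 3*x + 1

Expanding det(x·I − A) (e.g. by cofactor expansion or by noting that A is similar to its Jordan form J, which has the same characteristic polynomial as A) gives
  χ_A(x) = x^3 + 3*x^2 + 3*x + 1
which factors as (x + 1)^3. The eigenvalues (with algebraic multiplicities) are λ = -1 with multiplicity 3.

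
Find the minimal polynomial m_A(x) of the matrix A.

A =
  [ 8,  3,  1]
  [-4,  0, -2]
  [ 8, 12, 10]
x^2 - 12*x + 36

The characteristic polynomial is χ_A(x) = (x - 6)^3, so the eigenvalues are known. The minimal polynomial is
  m_A(x) = Π_λ (x − λ)^{k_λ}
where k_λ is the size of the *largest* Jordan block for λ (equivalently, the smallest k with (A − λI)^k v = 0 for every generalised eigenvector v of λ).

  λ = 6: largest Jordan block has size 2, contributing (x − 6)^2

So m_A(x) = (x - 6)^2 = x^2 - 12*x + 36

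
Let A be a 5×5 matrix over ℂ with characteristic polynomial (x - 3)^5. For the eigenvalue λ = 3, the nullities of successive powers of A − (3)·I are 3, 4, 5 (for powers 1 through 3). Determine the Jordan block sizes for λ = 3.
Block sizes for λ = 3: [3, 1, 1]

From the dimensions of kernels of powers, the number of Jordan blocks of size at least j is d_j − d_{j−1} where d_j = dim ker(N^j) (with d_0 = 0). Computing the differences gives [3, 1, 1].
The number of blocks of size exactly k is (#blocks of size ≥ k) − (#blocks of size ≥ k + 1), so the partition is: 2 block(s) of size 1, 1 block(s) of size 3.
In nonincreasing order the block sizes are [3, 1, 1].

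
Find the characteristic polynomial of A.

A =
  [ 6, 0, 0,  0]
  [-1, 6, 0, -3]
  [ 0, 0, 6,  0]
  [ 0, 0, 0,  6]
x^4 - 24*x^3 + 216*x^2 - 864*x + 1296

Expanding det(x·I − A) (e.g. by cofactor expansion or by noting that A is similar to its Jordan form J, which has the same characteristic polynomial as A) gives
  χ_A(x) = x^4 - 24*x^3 + 216*x^2 - 864*x + 1296
which factors as (x - 6)^4. The eigenvalues (with algebraic multiplicities) are λ = 6 with multiplicity 4.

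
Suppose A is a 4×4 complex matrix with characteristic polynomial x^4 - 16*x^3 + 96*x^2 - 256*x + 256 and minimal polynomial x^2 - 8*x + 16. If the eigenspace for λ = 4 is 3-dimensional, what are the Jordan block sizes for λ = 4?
Block sizes for λ = 4: [2, 1, 1]

Step 1 — from the characteristic polynomial, algebraic multiplicity of λ = 4 is 4. From dim ker(A − (4)·I) = 3, there are exactly 3 Jordan blocks for λ = 4.
Step 2 — from the minimal polynomial, the factor (x − 4)^2 tells us the largest block for λ = 4 has size 2.
Step 3 — with total size 4, 3 blocks, and largest block 2, the block sizes (in nonincreasing order) are [2, 1, 1].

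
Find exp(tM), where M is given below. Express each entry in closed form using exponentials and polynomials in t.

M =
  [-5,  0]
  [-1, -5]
e^{tM} =
  [exp(-5*t), 0]
  [-t*exp(-5*t), exp(-5*t)]

Strategy: write M = P · J · P⁻¹ where J is a Jordan canonical form, so e^{tM} = P · e^{tJ} · P⁻¹, and e^{tJ} can be computed block-by-block.

M has Jordan form
J =
  [-5,  1]
  [ 0, -5]
(up to reordering of blocks).

Per-block formulas:
  For a 2×2 Jordan block J_2(-5): exp(t · J_2(-5)) = e^(-5t)·(I + t·N), where N is the 2×2 nilpotent shift.

After assembling e^{tJ} and conjugating by P, we get:

e^{tM} =
  [exp(-5*t), 0]
  [-t*exp(-5*t), exp(-5*t)]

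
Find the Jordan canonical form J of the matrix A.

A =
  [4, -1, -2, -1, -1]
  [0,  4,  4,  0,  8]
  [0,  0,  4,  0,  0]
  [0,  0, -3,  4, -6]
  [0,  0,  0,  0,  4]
J_3(4) ⊕ J_1(4) ⊕ J_1(4)

The characteristic polynomial is
  det(x·I − A) = x^5 - 20*x^4 + 160*x^3 - 640*x^2 + 1280*x - 1024 = (x - 4)^5

Eigenvalues and multiplicities (the geometric multiplicity of λ is n − rank(A − λI), which equals the number of Jordan blocks for λ):
  λ = 4: algebraic multiplicity = 5, geometric multiplicity = 3

Determining the block sizes for each eigenvalue:
  λ = 4: with am = 5 and gm = 3, the partition is not yet determined (e.g. several partitions of 5 into 3 parts exist). Let N = A − (4)·I. Computing rank(N^1) = 2, rank(N^2) = 1, rank(N^3) = 0; the number of blocks of size ≥ j is rank(N^{j−1}) − rank(N^j), giving [3, 1, 1]. So we have 1 block(s) of size 3, 2 block(s) of size 1 → block sizes [3, 1, 1]

Assembling the blocks gives a Jordan form
J =
  [4, 1, 0, 0, 0]
  [0, 4, 1, 0, 0]
  [0, 0, 4, 0, 0]
  [0, 0, 0, 4, 0]
  [0, 0, 0, 0, 4]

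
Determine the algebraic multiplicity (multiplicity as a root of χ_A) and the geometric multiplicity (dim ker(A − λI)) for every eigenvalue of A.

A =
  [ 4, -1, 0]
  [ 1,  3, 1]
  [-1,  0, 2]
λ = 3: alg = 3, geom = 1

Step 1 — factor the characteristic polynomial to read off the algebraic multiplicities:
  χ_A(x) = (x - 3)^3

Step 2 — compute geometric multiplicities via the rank-nullity identity g(λ) = n − rank(A − λI):
  rank(A − (3)·I) = 2, so dim ker(A − (3)·I) = n − 2 = 1

Summary:
  λ = 3: algebraic multiplicity = 3, geometric multiplicity = 1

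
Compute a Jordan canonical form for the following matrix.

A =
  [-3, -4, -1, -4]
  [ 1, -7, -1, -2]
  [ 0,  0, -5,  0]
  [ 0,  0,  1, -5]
J_3(-5) ⊕ J_1(-5)

The characteristic polynomial is
  det(x·I − A) = x^4 + 20*x^3 + 150*x^2 + 500*x + 625 = (x + 5)^4

Eigenvalues and multiplicities (the geometric multiplicity of λ is n − rank(A − λI), which equals the number of Jordan blocks for λ):
  λ = -5: algebraic multiplicity = 4, geometric multiplicity = 2

Determining the block sizes for each eigenvalue:
  λ = -5: with am = 4 and gm = 2, the partition is not yet determined (e.g. several partitions of 4 into 2 parts exist). Let N = A − (-5)·I. Computing rank(N^1) = 2, rank(N^2) = 1, rank(N^3) = 0; the number of blocks of size ≥ j is rank(N^{j−1}) − rank(N^j), giving [2, 1, 1]. So we have 1 block(s) of size 3, 1 block(s) of size 1 → block sizes [3, 1]

Assembling the blocks gives a Jordan form
J =
  [-5,  1,  0,  0]
  [ 0, -5,  1,  0]
  [ 0,  0, -5,  0]
  [ 0,  0,  0, -5]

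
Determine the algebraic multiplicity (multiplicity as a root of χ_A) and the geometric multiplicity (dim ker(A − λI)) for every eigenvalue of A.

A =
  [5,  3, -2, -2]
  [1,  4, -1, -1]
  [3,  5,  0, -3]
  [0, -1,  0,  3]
λ = 3: alg = 4, geom = 2

Step 1 — factor the characteristic polynomial to read off the algebraic multiplicities:
  χ_A(x) = (x - 3)^4

Step 2 — compute geometric multiplicities via the rank-nullity identity g(λ) = n − rank(A − λI):
  rank(A − (3)·I) = 2, so dim ker(A − (3)·I) = n − 2 = 2

Summary:
  λ = 3: algebraic multiplicity = 4, geometric multiplicity = 2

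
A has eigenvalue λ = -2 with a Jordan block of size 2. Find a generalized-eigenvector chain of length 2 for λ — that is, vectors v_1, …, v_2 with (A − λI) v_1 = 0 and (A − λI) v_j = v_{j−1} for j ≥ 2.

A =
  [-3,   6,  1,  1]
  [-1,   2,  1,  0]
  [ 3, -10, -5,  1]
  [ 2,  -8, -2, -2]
A Jordan chain for λ = -2 of length 2:
v_1 = (-1, -1, 3, 2)ᵀ
v_2 = (1, 0, 0, 0)ᵀ

Let N = A − (-2)·I. We want v_2 with N^2 v_2 = 0 but N^1 v_2 ≠ 0; then v_{j-1} := N · v_j for j = 2, …, 2.

Pick v_2 = (1, 0, 0, 0)ᵀ.
Then v_1 = N · v_2 = (-1, -1, 3, 2)ᵀ.

Sanity check: (A − (-2)·I) v_1 = (0, 0, 0, 0)ᵀ = 0. ✓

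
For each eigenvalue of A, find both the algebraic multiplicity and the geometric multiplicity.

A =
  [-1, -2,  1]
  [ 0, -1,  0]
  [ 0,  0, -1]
λ = -1: alg = 3, geom = 2

Step 1 — factor the characteristic polynomial to read off the algebraic multiplicities:
  χ_A(x) = (x + 1)^3

Step 2 — compute geometric multiplicities via the rank-nullity identity g(λ) = n − rank(A − λI):
  rank(A − (-1)·I) = 1, so dim ker(A − (-1)·I) = n − 1 = 2

Summary:
  λ = -1: algebraic multiplicity = 3, geometric multiplicity = 2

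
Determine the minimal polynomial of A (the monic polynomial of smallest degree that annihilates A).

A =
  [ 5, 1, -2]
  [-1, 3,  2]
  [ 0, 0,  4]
x^2 - 8*x + 16

The characteristic polynomial is χ_A(x) = (x - 4)^3, so the eigenvalues are known. The minimal polynomial is
  m_A(x) = Π_λ (x − λ)^{k_λ}
where k_λ is the size of the *largest* Jordan block for λ (equivalently, the smallest k with (A − λI)^k v = 0 for every generalised eigenvector v of λ).

  λ = 4: largest Jordan block has size 2, contributing (x − 4)^2

So m_A(x) = (x - 4)^2 = x^2 - 8*x + 16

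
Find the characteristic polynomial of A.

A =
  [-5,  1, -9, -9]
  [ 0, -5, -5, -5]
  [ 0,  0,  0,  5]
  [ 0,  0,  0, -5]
x^4 + 15*x^3 + 75*x^2 + 125*x

Expanding det(x·I − A) (e.g. by cofactor expansion or by noting that A is similar to its Jordan form J, which has the same characteristic polynomial as A) gives
  χ_A(x) = x^4 + 15*x^3 + 75*x^2 + 125*x
which factors as x*(x + 5)^3. The eigenvalues (with algebraic multiplicities) are λ = -5 with multiplicity 3, λ = 0 with multiplicity 1.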